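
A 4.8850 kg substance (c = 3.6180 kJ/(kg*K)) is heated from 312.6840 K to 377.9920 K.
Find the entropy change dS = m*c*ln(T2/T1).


T2/T1 = 1.2089
ln(T2/T1) = 0.1897
dS = 4.8850 * 3.6180 * 0.1897 = 3.3524 kJ/K

3.3524 kJ/K


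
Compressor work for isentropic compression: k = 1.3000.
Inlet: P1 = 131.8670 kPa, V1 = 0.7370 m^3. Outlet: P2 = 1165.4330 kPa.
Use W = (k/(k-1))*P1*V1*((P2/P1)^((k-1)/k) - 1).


(k-1)/k = 0.2308
(P2/P1)^exp = 1.6534
W = 4.3333 * 131.8670 * 0.7370 * (1.6534 - 1) = 275.1897 kJ

275.1897 kJ


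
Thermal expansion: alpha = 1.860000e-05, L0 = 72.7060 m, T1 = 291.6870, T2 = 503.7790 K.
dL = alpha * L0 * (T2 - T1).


dT = 212.0920 K
dL = 1.860000e-05 * 72.7060 * 212.0920 = 0.286819 m
L_final = 72.992819 m

dL = 0.286819 m


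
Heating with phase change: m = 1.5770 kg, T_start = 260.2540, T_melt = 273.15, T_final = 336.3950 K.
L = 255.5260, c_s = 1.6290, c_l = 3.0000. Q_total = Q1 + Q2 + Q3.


Q1 (sensible, solid) = 1.5770 * 1.6290 * 12.8960 = 33.1290 kJ
Q2 (latent) = 1.5770 * 255.5260 = 402.9645 kJ
Q3 (sensible, liquid) = 1.5770 * 3.0000 * 63.2450 = 299.2121 kJ
Q_total = 735.3056 kJ

735.3056 kJ


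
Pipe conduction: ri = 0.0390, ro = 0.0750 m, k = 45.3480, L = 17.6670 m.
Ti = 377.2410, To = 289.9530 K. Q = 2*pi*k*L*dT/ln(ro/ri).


dT = 87.2880 K
ln(ro/ri) = 0.6539
Q = 2*pi*45.3480*17.6670*87.2880 / 0.6539 = 671933.7300 W

671933.7300 W


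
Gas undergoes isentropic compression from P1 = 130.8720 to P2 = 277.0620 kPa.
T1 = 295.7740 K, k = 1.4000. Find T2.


(k-1)/k = 0.2857
(P2/P1)^exp = 1.2390
T2 = 295.7740 * 1.2390 = 366.4593 K

366.4593 K


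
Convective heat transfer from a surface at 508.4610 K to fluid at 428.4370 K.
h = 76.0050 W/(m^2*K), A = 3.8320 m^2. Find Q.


dT = 80.0240 K
Q = 76.0050 * 3.8320 * 80.0240 = 23307.0828 W

23307.0828 W


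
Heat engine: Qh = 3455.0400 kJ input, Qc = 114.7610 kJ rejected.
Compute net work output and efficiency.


W = 3455.0400 - 114.7610 = 3340.2790 kJ
eta = 3340.2790 / 3455.0400 = 0.9668 = 96.6784%

W = 3340.2790 kJ, eta = 96.6784%


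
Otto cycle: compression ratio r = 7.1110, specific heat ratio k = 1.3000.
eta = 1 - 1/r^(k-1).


r^(k-1) = 1.8013
eta = 1 - 1/1.8013 = 0.4448 = 44.4837%

44.4837%


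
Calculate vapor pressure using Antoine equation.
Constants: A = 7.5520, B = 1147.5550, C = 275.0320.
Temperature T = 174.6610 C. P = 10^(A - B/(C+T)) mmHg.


C+T = 449.6930
B/(C+T) = 2.5519
log10(P) = 7.5520 - 2.5519 = 5.0001
P = 10^5.0001 = 100031.5135 mmHg

100031.5135 mmHg


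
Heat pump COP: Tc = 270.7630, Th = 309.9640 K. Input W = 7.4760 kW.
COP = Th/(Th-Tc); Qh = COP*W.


COP = 309.9640 / 39.2010 = 7.9070
Qh = 7.9070 * 7.4760 = 59.1131 kW

COP = 7.9070, Qh = 59.1131 kW


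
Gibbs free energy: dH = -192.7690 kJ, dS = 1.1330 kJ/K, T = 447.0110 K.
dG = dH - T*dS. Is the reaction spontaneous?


T*dS = 447.0110 * 1.1330 = 506.4635 kJ
dG = -192.7690 - 506.4635 = -699.2325 kJ (spontaneous)

dG = -699.2325 kJ, spontaneous


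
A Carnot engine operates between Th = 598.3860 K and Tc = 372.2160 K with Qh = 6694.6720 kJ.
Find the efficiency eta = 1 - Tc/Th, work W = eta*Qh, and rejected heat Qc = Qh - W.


eta = 1 - 372.2160/598.3860 = 0.3780
W = 0.3780 * 6694.6720 = 2530.3633 kJ
Qc = 6694.6720 - 2530.3633 = 4164.3087 kJ

eta = 37.7967%, W = 2530.3633 kJ, Qc = 4164.3087 kJ


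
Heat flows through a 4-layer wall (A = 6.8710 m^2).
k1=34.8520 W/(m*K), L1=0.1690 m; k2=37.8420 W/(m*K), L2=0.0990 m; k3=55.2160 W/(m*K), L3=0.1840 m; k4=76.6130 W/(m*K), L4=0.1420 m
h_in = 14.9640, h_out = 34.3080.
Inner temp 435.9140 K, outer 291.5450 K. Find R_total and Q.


R_conv_in = 1/(14.9640*6.8710) = 0.0097
R_1 = 0.1690/(34.8520*6.8710) = 0.0007
R_2 = 0.0990/(37.8420*6.8710) = 0.0004
R_3 = 0.1840/(55.2160*6.8710) = 0.0005
R_4 = 0.1420/(76.6130*6.8710) = 0.0003
R_conv_out = 1/(34.3080*6.8710) = 0.0042
R_total = 0.0158 K/W
Q = 144.3690 / 0.0158 = 9131.8926 W

R_total = 0.0158 K/W, Q = 9131.8926 W


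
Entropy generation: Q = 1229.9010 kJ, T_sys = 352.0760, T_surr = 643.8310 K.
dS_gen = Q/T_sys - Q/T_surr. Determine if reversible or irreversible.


dS_sys = 1229.9010/352.0760 = 3.4933 kJ/K
dS_surr = -1229.9010/643.8310 = -1.9103 kJ/K
dS_gen = 3.4933 - 1.9103 = 1.5830 kJ/K (irreversible)

dS_gen = 1.5830 kJ/K, irreversible


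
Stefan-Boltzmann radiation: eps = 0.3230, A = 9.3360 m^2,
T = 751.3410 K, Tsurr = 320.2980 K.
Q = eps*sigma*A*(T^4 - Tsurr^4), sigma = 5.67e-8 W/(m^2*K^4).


T^4 = 3.1868e+11
Tsurr^4 = 1.0525e+10
Q = 0.3230 * 5.67e-8 * 9.3360 * 3.0815e+11 = 52687.6885 W

52687.6885 W


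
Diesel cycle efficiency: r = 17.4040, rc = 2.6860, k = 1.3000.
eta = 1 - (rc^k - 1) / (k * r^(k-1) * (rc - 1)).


r^(k-1) = 2.3561
rc^k = 3.6127
eta = 0.4941 = 49.4056%

49.4056%


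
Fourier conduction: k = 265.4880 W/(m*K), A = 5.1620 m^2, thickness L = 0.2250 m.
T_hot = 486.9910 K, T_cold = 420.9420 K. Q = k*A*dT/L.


dT = 66.0490 K
Q = 265.4880 * 5.1620 * 66.0490 / 0.2250 = 402296.8431 W

402296.8431 W


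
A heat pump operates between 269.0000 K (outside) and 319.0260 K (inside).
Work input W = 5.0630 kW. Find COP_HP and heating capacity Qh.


COP = 319.0260 / 50.0260 = 6.3772
Qh = 6.3772 * 5.0630 = 32.2878 kW

COP = 6.3772, Qh = 32.2878 kW


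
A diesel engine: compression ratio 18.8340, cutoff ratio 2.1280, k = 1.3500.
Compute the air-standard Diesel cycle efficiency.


r^(k-1) = 2.7940
rc^k = 2.7718
eta = 0.5836 = 58.3570%

58.3570%


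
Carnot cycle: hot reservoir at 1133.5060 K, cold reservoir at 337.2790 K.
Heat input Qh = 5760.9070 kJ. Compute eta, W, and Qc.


eta = 1 - 337.2790/1133.5060 = 0.7024
W = 0.7024 * 5760.9070 = 4046.7273 kJ
Qc = 5760.9070 - 4046.7273 = 1714.1797 kJ

eta = 70.2446%, W = 4046.7273 kJ, Qc = 1714.1797 kJ


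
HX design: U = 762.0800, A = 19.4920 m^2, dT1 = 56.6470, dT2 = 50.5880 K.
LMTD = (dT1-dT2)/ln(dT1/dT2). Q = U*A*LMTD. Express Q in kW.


LMTD = 53.5604 K
Q = 762.0800 * 19.4920 * 53.5604 = 795610.9052 W = 795.6109 kW

795.6109 kW


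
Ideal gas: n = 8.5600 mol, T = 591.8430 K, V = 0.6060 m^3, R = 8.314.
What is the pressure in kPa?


P = nRT/V = 8.5600 * 8.314 * 591.8430 / 0.6060
= 42120.1879 / 0.6060 = 69505.2606 Pa = 69.5053 kPa

69.5053 kPa


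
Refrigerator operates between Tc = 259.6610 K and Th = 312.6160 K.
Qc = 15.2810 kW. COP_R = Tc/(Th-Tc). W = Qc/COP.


COP = 259.6610 / 52.9550 = 4.9034
W = 15.2810 / 4.9034 = 3.1164 kW

COP = 4.9034, W = 3.1164 kW


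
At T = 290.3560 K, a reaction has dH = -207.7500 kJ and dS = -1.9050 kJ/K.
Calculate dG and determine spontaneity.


T*dS = 290.3560 * -1.9050 = -553.1282 kJ
dG = -207.7500 + 553.1282 = 345.3782 kJ (non-spontaneous)

dG = 345.3782 kJ, non-spontaneous


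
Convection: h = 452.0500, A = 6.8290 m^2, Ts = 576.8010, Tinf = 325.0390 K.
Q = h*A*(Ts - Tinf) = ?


dT = 251.7620 K
Q = 452.0500 * 6.8290 * 251.7620 = 777201.7436 W

777201.7436 W


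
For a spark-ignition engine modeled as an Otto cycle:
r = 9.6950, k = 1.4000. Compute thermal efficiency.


r^(k-1) = 2.4810
eta = 1 - 1/2.4810 = 0.5969 = 59.6930%

59.6930%


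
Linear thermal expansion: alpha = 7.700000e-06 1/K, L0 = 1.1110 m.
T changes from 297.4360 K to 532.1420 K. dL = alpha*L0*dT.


dT = 234.7060 K
dL = 7.700000e-06 * 1.1110 * 234.7060 = 0.002008 m
L_final = 1.113008 m

dL = 0.002008 m


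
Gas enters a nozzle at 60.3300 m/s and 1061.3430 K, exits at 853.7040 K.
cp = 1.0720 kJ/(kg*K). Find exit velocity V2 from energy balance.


dT = 207.6390 K
2*cp*1000*dT = 445178.0160
V1^2 = 3639.7089
V2 = sqrt(448817.7249) = 669.9386 m/s

669.9386 m/s


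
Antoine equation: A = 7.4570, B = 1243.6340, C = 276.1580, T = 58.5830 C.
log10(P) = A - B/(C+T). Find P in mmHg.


C+T = 334.7410
B/(C+T) = 3.7152
log10(P) = 7.4570 - 3.7152 = 3.7418
P = 10^3.7418 = 5518.0717 mmHg

5518.0717 mmHg


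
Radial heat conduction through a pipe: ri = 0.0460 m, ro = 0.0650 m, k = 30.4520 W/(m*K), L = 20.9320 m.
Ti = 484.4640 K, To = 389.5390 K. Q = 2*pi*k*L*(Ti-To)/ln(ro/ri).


dT = 94.9250 K
ln(ro/ri) = 0.3457
Q = 2*pi*30.4520*20.9320*94.9250 / 0.3457 = 1099588.0616 W

1099588.0616 W


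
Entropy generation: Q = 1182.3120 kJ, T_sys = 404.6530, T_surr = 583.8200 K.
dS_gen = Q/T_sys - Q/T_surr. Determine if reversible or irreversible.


dS_sys = 1182.3120/404.6530 = 2.9218 kJ/K
dS_surr = -1182.3120/583.8200 = -2.0251 kJ/K
dS_gen = 2.9218 - 2.0251 = 0.8967 kJ/K (irreversible)

dS_gen = 0.8967 kJ/K, irreversible


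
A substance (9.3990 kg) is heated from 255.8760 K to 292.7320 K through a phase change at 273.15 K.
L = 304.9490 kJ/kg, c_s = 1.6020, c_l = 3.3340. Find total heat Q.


Q1 (sensible, solid) = 9.3990 * 1.6020 * 17.2740 = 260.0980 kJ
Q2 (latent) = 9.3990 * 304.9490 = 2866.2157 kJ
Q3 (sensible, liquid) = 9.3990 * 3.3340 * 19.5820 = 613.6268 kJ
Q_total = 3739.9405 kJ

3739.9405 kJ


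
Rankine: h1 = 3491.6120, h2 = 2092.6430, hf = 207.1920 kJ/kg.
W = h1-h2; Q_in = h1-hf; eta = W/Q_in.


W = 1398.9690 kJ/kg
Q_in = 3284.4200 kJ/kg
eta = 0.4259 = 42.5941%

eta = 42.5941%


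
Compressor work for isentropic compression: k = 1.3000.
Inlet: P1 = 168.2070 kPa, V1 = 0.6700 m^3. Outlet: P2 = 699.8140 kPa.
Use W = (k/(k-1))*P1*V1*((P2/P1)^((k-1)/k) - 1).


(k-1)/k = 0.2308
(P2/P1)^exp = 1.3896
W = 4.3333 * 168.2070 * 0.6700 * (1.3896 - 1) = 190.2472 kJ

190.2472 kJ


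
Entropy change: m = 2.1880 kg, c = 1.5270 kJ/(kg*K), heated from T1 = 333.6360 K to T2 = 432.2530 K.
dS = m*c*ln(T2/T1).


T2/T1 = 1.2956
ln(T2/T1) = 0.2590
dS = 2.1880 * 1.5270 * 0.2590 = 0.8652 kJ/K

0.8652 kJ/K


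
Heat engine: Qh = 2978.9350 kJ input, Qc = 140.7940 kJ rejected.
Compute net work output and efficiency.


W = 2978.9350 - 140.7940 = 2838.1410 kJ
eta = 2838.1410 / 2978.9350 = 0.9527 = 95.2737%

W = 2838.1410 kJ, eta = 95.2737%


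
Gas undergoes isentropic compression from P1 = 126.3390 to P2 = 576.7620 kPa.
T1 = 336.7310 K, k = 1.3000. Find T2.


(k-1)/k = 0.2308
(P2/P1)^exp = 1.4197
T2 = 336.7310 * 1.4197 = 478.0419 K

478.0419 K


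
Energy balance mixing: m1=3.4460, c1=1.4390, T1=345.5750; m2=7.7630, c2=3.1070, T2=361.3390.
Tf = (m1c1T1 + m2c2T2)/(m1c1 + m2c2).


num = 10429.0022
den = 29.0784
Tf = 358.6507 K

358.6507 K


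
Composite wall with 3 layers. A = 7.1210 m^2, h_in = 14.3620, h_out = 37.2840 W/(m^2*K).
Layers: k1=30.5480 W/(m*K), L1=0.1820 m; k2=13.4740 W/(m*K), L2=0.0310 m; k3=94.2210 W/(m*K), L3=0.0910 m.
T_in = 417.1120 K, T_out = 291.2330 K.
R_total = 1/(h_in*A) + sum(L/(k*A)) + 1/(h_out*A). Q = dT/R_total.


R_conv_in = 1/(14.3620*7.1210) = 0.0098
R_1 = 0.1820/(30.5480*7.1210) = 0.0008
R_2 = 0.0310/(13.4740*7.1210) = 0.0003
R_3 = 0.0910/(94.2210*7.1210) = 0.0001
R_conv_out = 1/(37.2840*7.1210) = 0.0038
R_total = 0.0148 K/W
Q = 125.8790 / 0.0148 = 8482.5665 W

R_total = 0.0148 K/W, Q = 8482.5665 W


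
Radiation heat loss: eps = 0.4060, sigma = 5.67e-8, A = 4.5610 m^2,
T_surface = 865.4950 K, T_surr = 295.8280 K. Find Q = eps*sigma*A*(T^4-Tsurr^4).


T^4 = 5.6112e+11
Tsurr^4 = 7.6587e+09
Q = 0.4060 * 5.67e-8 * 4.5610 * 5.5346e+11 = 58111.0783 W

58111.0783 W


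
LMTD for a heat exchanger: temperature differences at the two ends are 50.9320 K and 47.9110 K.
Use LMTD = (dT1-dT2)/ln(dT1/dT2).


dT1/dT2 = 1.0631
ln(dT1/dT2) = 0.0611
LMTD = 3.0210 / 0.0611 = 49.4061 K

49.4061 K


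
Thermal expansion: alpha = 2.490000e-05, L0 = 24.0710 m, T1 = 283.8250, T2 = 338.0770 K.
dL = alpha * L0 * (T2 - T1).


dT = 54.2520 K
dL = 2.490000e-05 * 24.0710 * 54.2520 = 0.032517 m
L_final = 24.103517 m

dL = 0.032517 m


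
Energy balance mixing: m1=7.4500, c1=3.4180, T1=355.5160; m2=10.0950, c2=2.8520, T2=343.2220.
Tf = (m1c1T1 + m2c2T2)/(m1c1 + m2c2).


num = 18934.5790
den = 54.2550
Tf = 348.9921 K

348.9921 K


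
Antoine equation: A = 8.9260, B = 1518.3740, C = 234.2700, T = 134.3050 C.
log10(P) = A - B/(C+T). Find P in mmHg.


C+T = 368.5750
B/(C+T) = 4.1196
log10(P) = 8.9260 - 4.1196 = 4.8064
P = 10^4.8064 = 64035.4607 mmHg

64035.4607 mmHg


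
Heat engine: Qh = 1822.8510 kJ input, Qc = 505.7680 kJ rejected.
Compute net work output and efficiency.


W = 1822.8510 - 505.7680 = 1317.0830 kJ
eta = 1317.0830 / 1822.8510 = 0.7225 = 72.2540%

W = 1317.0830 kJ, eta = 72.2540%


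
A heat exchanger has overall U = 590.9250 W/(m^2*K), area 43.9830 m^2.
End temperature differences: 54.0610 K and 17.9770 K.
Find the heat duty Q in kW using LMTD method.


LMTD = 32.7733 K
Q = 590.9250 * 43.9830 * 32.7733 = 851798.2188 W = 851.7982 kW

851.7982 kW


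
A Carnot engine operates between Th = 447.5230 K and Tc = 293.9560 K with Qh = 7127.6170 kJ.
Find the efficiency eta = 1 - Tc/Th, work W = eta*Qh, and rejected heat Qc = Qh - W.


eta = 1 - 293.9560/447.5230 = 0.3431
W = 0.3431 * 7127.6170 = 2445.8335 kJ
Qc = 7127.6170 - 2445.8335 = 4681.7835 kJ

eta = 34.3149%, W = 2445.8335 kJ, Qc = 4681.7835 kJ


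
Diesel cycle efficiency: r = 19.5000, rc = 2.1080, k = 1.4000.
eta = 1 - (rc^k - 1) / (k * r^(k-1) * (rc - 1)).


r^(k-1) = 3.2811
rc^k = 2.8407
eta = 0.6383 = 63.8348%

63.8348%


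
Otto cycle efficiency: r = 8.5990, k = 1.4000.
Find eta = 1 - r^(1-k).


r^(k-1) = 2.3647
eta = 1 - 1/2.3647 = 0.5771 = 57.7116%

57.7116%


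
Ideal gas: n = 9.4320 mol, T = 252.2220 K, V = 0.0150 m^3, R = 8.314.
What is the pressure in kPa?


P = nRT/V = 9.4320 * 8.314 * 252.2220 / 0.0150
= 19778.6560 / 0.0150 = 1318577.0676 Pa = 1318.5771 kPa

1318.5771 kPa


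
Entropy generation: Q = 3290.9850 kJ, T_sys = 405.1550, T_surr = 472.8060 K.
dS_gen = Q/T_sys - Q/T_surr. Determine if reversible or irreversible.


dS_sys = 3290.9850/405.1550 = 8.1228 kJ/K
dS_surr = -3290.9850/472.8060 = -6.9605 kJ/K
dS_gen = 8.1228 - 6.9605 = 1.1622 kJ/K (irreversible)

dS_gen = 1.1622 kJ/K, irreversible


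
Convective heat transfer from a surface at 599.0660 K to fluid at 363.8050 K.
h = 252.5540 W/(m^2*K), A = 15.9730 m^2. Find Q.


dT = 235.2610 K
Q = 252.5540 * 15.9730 * 235.2610 = 949053.4706 W

949053.4706 W


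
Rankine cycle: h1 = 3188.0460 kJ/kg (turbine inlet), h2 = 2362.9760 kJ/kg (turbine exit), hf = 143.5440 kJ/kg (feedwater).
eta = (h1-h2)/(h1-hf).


W = 825.0700 kJ/kg
Q_in = 3044.5020 kJ/kg
eta = 0.2710 = 27.1003%

eta = 27.1003%


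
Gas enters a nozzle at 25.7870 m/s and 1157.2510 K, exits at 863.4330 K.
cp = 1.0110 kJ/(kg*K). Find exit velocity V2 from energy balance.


dT = 293.8180 K
2*cp*1000*dT = 594099.9960
V1^2 = 664.9694
V2 = sqrt(594764.9654) = 771.2101 m/s

771.2101 m/s


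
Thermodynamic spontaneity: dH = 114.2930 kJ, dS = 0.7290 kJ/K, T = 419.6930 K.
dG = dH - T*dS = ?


T*dS = 419.6930 * 0.7290 = 305.9562 kJ
dG = 114.2930 - 305.9562 = -191.6632 kJ (spontaneous)

dG = -191.6632 kJ, spontaneous


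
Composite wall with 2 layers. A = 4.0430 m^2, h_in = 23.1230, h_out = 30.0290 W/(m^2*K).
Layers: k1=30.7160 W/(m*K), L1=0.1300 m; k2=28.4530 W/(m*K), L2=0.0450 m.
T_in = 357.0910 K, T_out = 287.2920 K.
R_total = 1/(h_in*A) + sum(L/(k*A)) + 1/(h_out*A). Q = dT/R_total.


R_conv_in = 1/(23.1230*4.0430) = 0.0107
R_1 = 0.1300/(30.7160*4.0430) = 0.0010
R_2 = 0.0450/(28.4530*4.0430) = 0.0004
R_conv_out = 1/(30.0290*4.0430) = 0.0082
R_total = 0.0204 K/W
Q = 69.7990 / 0.0204 = 3426.3052 W

R_total = 0.0204 K/W, Q = 3426.3052 W


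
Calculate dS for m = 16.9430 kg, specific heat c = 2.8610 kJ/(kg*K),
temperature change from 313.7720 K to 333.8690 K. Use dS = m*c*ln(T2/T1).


T2/T1 = 1.0640
ln(T2/T1) = 0.0621
dS = 16.9430 * 2.8610 * 0.0621 = 3.0094 kJ/K

3.0094 kJ/K


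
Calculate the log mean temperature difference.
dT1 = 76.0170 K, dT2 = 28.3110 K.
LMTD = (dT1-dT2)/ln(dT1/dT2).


dT1/dT2 = 2.6851
ln(dT1/dT2) = 0.9877
LMTD = 47.7060 / 0.9877 = 48.2998 K

48.2998 K


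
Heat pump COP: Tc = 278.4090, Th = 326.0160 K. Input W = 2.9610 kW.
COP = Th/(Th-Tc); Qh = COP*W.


COP = 326.0160 / 47.6070 = 6.8481
Qh = 6.8481 * 2.9610 = 20.2771 kW

COP = 6.8481, Qh = 20.2771 kW


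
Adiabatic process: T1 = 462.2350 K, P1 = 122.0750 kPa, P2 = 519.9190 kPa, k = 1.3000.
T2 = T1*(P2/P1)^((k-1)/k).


(k-1)/k = 0.2308
(P2/P1)^exp = 1.3971
T2 = 462.2350 * 1.3971 = 645.7850 K

645.7850 K


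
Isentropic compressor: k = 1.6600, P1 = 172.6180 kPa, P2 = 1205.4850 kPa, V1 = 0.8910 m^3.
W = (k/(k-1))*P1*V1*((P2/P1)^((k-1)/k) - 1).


(k-1)/k = 0.3976
(P2/P1)^exp = 2.1657
W = 2.5152 * 172.6180 * 0.8910 * (2.1657 - 1) = 450.9321 kJ

450.9321 kJ


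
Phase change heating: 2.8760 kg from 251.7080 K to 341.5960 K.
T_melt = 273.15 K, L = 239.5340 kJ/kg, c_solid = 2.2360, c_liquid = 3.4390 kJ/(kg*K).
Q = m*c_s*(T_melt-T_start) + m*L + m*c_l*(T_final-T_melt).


Q1 (sensible, solid) = 2.8760 * 2.2360 * 21.4420 = 137.8878 kJ
Q2 (latent) = 2.8760 * 239.5340 = 688.8998 kJ
Q3 (sensible, liquid) = 2.8760 * 3.4390 * 68.4460 = 676.9695 kJ
Q_total = 1503.7572 kJ

1503.7572 kJ


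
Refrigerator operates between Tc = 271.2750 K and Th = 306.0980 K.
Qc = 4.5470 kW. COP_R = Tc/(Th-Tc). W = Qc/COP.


COP = 271.2750 / 34.8230 = 7.7901
W = 4.5470 / 7.7901 = 0.5837 kW

COP = 7.7901, W = 0.5837 kW


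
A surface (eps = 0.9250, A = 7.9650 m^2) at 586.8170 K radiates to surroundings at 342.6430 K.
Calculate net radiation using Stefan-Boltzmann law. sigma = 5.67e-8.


T^4 = 1.1858e+11
Tsurr^4 = 1.3784e+10
Q = 0.9250 * 5.67e-8 * 7.9650 * 1.0480e+11 = 43777.9594 W

43777.9594 W


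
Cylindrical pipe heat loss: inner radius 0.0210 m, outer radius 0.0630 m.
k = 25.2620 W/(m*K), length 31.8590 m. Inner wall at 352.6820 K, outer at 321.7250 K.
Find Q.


dT = 30.9570 K
ln(ro/ri) = 1.0986
Q = 2*pi*25.2620*31.8590*30.9570 / 1.0986 = 142493.2046 W

142493.2046 W


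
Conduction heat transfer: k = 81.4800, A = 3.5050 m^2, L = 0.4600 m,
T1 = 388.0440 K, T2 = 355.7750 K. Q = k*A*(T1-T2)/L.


dT = 32.2690 K
Q = 81.4800 * 3.5050 * 32.2690 / 0.4600 = 20033.9561 W

20033.9561 W


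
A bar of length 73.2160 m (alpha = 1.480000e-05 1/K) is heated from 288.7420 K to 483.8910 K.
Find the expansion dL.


dT = 195.1490 K
dL = 1.480000e-05 * 73.2160 * 195.1490 = 0.211463 m
L_final = 73.427463 m

dL = 0.211463 m


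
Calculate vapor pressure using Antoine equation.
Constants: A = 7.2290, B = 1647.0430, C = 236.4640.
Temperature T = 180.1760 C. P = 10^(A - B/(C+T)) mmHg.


C+T = 416.6400
B/(C+T) = 3.9532
log10(P) = 7.2290 - 3.9532 = 3.2758
P = 10^3.2758 = 1887.3124 mmHg

1887.3124 mmHg


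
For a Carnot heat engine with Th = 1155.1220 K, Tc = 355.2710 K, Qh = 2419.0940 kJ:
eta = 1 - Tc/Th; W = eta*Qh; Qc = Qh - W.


eta = 1 - 355.2710/1155.1220 = 0.6924
W = 0.6924 * 2419.0940 = 1675.0739 kJ
Qc = 2419.0940 - 1675.0739 = 744.0201 kJ

eta = 69.2439%, W = 1675.0739 kJ, Qc = 744.0201 kJ


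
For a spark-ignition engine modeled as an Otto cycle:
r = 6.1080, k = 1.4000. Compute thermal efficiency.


r^(k-1) = 2.0623
eta = 1 - 1/2.0623 = 0.5151 = 51.5113%

51.5113%


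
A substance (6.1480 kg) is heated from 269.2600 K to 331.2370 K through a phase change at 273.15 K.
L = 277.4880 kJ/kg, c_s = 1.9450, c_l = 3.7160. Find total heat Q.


Q1 (sensible, solid) = 6.1480 * 1.9450 * 3.8900 = 46.5161 kJ
Q2 (latent) = 6.1480 * 277.4880 = 1705.9962 kJ
Q3 (sensible, liquid) = 6.1480 * 3.7160 * 58.0870 = 1327.0537 kJ
Q_total = 3079.5660 kJ

3079.5660 kJ


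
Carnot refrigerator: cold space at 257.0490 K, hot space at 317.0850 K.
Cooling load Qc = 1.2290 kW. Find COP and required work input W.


COP = 257.0490 / 60.0360 = 4.2816
W = 1.2290 / 4.2816 = 0.2870 kW

COP = 4.2816, W = 0.2870 kW


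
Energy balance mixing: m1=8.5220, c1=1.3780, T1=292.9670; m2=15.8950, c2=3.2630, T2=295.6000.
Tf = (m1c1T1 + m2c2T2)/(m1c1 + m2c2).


num = 18771.8119
den = 63.6087
Tf = 295.1139 K

295.1139 K


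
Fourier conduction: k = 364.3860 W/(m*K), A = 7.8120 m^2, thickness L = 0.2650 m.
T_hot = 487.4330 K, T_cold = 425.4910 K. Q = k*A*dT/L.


dT = 61.9420 K
Q = 364.3860 * 7.8120 * 61.9420 / 0.2650 = 665370.0790 W

665370.0790 W


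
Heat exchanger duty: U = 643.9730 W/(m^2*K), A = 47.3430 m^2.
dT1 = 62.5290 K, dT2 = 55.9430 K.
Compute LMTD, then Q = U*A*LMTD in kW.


LMTD = 59.1749 K
Q = 643.9730 * 47.3430 * 59.1749 = 1804102.3793 W = 1804.1024 kW

1804.1024 kW


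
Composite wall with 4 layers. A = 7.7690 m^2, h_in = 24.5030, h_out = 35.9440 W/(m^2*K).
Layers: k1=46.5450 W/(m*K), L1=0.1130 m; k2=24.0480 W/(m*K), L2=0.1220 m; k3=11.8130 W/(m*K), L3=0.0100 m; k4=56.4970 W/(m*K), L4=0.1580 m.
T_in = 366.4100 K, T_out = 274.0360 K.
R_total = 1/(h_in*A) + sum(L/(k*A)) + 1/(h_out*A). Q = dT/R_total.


R_conv_in = 1/(24.5030*7.7690) = 0.0053
R_1 = 0.1130/(46.5450*7.7690) = 0.0003
R_2 = 0.1220/(24.0480*7.7690) = 0.0007
R_3 = 0.0100/(11.8130*7.7690) = 0.0001
R_4 = 0.1580/(56.4970*7.7690) = 0.0004
R_conv_out = 1/(35.9440*7.7690) = 0.0036
R_total = 0.0103 K/W
Q = 92.3740 / 0.0103 = 8995.8063 W

R_total = 0.0103 K/W, Q = 8995.8063 W


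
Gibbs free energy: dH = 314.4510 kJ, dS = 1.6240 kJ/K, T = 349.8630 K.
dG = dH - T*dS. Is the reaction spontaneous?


T*dS = 349.8630 * 1.6240 = 568.1775 kJ
dG = 314.4510 - 568.1775 = -253.7265 kJ (spontaneous)

dG = -253.7265 kJ, spontaneous


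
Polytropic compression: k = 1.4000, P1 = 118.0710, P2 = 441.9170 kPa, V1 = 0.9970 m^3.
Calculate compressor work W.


(k-1)/k = 0.2857
(P2/P1)^exp = 1.4580
W = 3.5000 * 118.0710 * 0.9970 * (1.4580 - 1) = 188.7182 kJ

188.7182 kJ


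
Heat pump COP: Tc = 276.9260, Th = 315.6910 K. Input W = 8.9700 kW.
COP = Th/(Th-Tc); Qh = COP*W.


COP = 315.6910 / 38.7650 = 8.1437
Qh = 8.1437 * 8.9700 = 73.0491 kW

COP = 8.1437, Qh = 73.0491 kW


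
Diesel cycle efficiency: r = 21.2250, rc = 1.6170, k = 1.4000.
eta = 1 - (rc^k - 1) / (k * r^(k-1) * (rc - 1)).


r^(k-1) = 3.3942
rc^k = 1.9597
eta = 0.6727 = 67.2665%

67.2665%


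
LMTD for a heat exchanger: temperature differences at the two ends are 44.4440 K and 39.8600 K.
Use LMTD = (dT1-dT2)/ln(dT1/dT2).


dT1/dT2 = 1.1150
ln(dT1/dT2) = 0.1089
LMTD = 4.5840 / 0.1089 = 42.1104 K

42.1104 K


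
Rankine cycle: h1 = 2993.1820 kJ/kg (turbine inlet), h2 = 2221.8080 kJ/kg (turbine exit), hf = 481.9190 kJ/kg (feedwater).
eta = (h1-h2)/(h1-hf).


W = 771.3740 kJ/kg
Q_in = 2511.2630 kJ/kg
eta = 0.3072 = 30.7166%

eta = 30.7166%


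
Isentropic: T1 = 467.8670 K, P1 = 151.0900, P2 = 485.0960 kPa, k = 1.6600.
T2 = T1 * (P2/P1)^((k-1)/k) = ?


(k-1)/k = 0.3976
(P2/P1)^exp = 1.5901
T2 = 467.8670 * 1.5901 = 743.9410 K

743.9410 K


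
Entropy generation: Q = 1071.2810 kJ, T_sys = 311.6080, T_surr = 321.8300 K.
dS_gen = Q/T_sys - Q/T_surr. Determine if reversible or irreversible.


dS_sys = 1071.2810/311.6080 = 3.4379 kJ/K
dS_surr = -1071.2810/321.8300 = -3.3287 kJ/K
dS_gen = 3.4379 - 3.3287 = 0.1092 kJ/K (irreversible)

dS_gen = 0.1092 kJ/K, irreversible


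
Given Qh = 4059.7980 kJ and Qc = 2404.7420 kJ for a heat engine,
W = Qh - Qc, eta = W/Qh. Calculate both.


W = 4059.7980 - 2404.7420 = 1655.0560 kJ
eta = 1655.0560 / 4059.7980 = 0.4077 = 40.7670%

W = 1655.0560 kJ, eta = 40.7670%


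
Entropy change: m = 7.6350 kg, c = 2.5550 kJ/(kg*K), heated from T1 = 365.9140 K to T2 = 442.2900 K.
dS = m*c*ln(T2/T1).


T2/T1 = 1.2087
ln(T2/T1) = 0.1896
dS = 7.6350 * 2.5550 * 0.1896 = 3.6980 kJ/K

3.6980 kJ/K


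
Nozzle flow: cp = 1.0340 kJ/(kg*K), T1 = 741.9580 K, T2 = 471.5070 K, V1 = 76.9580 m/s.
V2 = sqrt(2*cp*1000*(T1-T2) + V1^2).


dT = 270.4510 K
2*cp*1000*dT = 559292.6680
V1^2 = 5922.5338
V2 = sqrt(565215.2018) = 751.8080 m/s

751.8080 m/s


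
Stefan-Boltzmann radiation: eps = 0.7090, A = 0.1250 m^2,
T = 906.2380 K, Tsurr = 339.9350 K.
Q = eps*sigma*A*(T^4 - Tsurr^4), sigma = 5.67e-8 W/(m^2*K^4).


T^4 = 6.7448e+11
Tsurr^4 = 1.3353e+10
Q = 0.7090 * 5.67e-8 * 0.1250 * 6.6113e+11 = 3322.1872 W

3322.1872 W


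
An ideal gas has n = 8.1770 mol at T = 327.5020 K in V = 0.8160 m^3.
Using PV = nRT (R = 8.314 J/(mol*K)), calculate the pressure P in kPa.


P = nRT/V = 8.1770 * 8.314 * 327.5020 / 0.8160
= 22264.7578 / 0.8160 = 27285.2424 Pa = 27.2852 kPa

27.2852 kPa


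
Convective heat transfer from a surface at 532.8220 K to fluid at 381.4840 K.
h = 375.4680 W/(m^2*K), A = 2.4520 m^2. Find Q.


dT = 151.3380 K
Q = 375.4680 * 2.4520 * 151.3380 = 139328.9568 W

139328.9568 W


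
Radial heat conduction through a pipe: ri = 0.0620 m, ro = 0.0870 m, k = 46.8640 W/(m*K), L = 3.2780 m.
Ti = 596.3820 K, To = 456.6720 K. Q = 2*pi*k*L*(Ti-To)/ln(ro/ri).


dT = 139.7100 K
ln(ro/ri) = 0.3388
Q = 2*pi*46.8640*3.2780*139.7100 / 0.3388 = 398057.6127 W

398057.6127 W


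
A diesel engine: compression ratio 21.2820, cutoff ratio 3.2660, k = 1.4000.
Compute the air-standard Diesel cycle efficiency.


r^(k-1) = 3.3979
rc^k = 5.2435
eta = 0.6063 = 60.6329%

60.6329%


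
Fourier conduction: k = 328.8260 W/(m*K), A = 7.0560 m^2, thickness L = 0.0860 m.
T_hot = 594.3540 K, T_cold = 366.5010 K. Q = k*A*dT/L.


dT = 227.8530 K
Q = 328.8260 * 7.0560 * 227.8530 / 0.0860 = 6147252.0642 W

6147252.0642 W


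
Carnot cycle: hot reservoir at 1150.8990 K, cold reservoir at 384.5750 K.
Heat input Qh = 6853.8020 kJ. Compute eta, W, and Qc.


eta = 1 - 384.5750/1150.8990 = 0.6658
W = 0.6658 * 6853.8020 = 4563.5916 kJ
Qc = 6853.8020 - 4563.5916 = 2290.2104 kJ

eta = 66.5848%, W = 4563.5916 kJ, Qc = 2290.2104 kJ


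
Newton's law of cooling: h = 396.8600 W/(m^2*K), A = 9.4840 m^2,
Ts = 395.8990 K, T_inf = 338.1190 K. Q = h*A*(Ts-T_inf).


dT = 57.7800 K
Q = 396.8600 * 9.4840 * 57.7800 = 217473.5335 W

217473.5335 W


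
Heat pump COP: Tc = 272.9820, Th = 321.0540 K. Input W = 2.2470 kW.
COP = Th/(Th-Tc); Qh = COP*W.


COP = 321.0540 / 48.0720 = 6.6786
Qh = 6.6786 * 2.2470 = 15.0068 kW

COP = 6.6786, Qh = 15.0068 kW


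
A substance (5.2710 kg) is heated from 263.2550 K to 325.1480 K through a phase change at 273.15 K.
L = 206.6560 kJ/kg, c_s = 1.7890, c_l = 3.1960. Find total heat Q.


Q1 (sensible, solid) = 5.2710 * 1.7890 * 9.8950 = 93.3081 kJ
Q2 (latent) = 5.2710 * 206.6560 = 1089.2838 kJ
Q3 (sensible, liquid) = 5.2710 * 3.1960 * 51.9980 = 875.9643 kJ
Q_total = 2058.5562 kJ

2058.5562 kJ


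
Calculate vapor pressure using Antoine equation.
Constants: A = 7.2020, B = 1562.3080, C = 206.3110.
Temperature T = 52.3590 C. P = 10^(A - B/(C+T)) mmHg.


C+T = 258.6700
B/(C+T) = 6.0398
log10(P) = 7.2020 - 6.0398 = 1.1622
P = 10^1.1622 = 14.5287 mmHg

14.5287 mmHg


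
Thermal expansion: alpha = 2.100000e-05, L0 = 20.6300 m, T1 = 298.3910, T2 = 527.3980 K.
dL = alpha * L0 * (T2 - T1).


dT = 229.0070 K
dL = 2.100000e-05 * 20.6300 * 229.0070 = 0.099213 m
L_final = 20.729213 m

dL = 0.099213 m


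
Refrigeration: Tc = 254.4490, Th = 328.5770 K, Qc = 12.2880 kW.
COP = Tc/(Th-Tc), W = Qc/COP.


COP = 254.4490 / 74.1280 = 3.4326
W = 12.2880 / 3.4326 = 3.5798 kW

COP = 3.4326, W = 3.5798 kW


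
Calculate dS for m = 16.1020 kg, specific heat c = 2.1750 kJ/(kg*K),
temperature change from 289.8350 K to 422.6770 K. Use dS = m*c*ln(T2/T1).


T2/T1 = 1.4583
ln(T2/T1) = 0.3773
dS = 16.1020 * 2.1750 * 0.3773 = 13.2136 kJ/K

13.2136 kJ/K


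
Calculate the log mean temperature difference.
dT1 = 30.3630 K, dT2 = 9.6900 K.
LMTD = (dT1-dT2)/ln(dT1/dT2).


dT1/dT2 = 3.1334
ln(dT1/dT2) = 1.1421
LMTD = 20.6730 / 1.1421 = 18.1004 K

18.1004 K


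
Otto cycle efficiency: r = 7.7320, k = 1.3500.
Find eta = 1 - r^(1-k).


r^(k-1) = 2.0460
eta = 1 - 1/2.0460 = 0.5112 = 51.1238%

51.1238%


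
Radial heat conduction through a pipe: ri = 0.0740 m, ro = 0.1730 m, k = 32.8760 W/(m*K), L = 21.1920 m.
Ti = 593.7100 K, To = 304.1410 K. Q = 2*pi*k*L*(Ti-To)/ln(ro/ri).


dT = 289.5690 K
ln(ro/ri) = 0.8492
Q = 2*pi*32.8760*21.1920*289.5690 / 0.8492 = 1492654.5643 W

1492654.5643 W


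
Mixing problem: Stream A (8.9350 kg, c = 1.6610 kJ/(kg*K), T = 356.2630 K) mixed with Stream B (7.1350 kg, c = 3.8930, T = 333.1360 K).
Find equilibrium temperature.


num = 14540.6821
den = 42.6176
Tf = 341.1897 K

341.1897 K


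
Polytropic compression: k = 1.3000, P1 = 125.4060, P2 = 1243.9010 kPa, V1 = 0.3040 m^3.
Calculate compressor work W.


(k-1)/k = 0.2308
(P2/P1)^exp = 1.6981
W = 4.3333 * 125.4060 * 0.3040 * (1.6981 - 1) = 115.3212 kJ

115.3212 kJ


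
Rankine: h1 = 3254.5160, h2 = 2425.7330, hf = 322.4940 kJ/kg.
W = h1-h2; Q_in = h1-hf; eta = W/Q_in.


W = 828.7830 kJ/kg
Q_in = 2932.0220 kJ/kg
eta = 0.2827 = 28.2666%

eta = 28.2666%


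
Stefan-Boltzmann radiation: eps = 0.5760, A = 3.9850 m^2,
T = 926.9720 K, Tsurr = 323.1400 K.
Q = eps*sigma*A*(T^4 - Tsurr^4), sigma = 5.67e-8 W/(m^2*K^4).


T^4 = 7.3836e+11
Tsurr^4 = 1.0903e+10
Q = 0.5760 * 5.67e-8 * 3.9850 * 7.2745e+11 = 94675.8516 W

94675.8516 W


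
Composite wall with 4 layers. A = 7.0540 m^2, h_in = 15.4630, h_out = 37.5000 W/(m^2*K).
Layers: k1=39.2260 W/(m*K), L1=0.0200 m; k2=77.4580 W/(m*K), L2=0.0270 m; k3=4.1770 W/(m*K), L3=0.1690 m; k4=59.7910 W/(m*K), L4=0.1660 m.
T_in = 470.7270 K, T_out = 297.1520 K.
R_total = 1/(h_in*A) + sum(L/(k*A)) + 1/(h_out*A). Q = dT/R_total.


R_conv_in = 1/(15.4630*7.0540) = 0.0092
R_1 = 0.0200/(39.2260*7.0540) = 7.2280e-05
R_2 = 0.0270/(77.4580*7.0540) = 4.9415e-05
R_3 = 0.1690/(4.1770*7.0540) = 0.0057
R_4 = 0.1660/(59.7910*7.0540) = 0.0004
R_conv_out = 1/(37.5000*7.0540) = 0.0038
R_total = 0.0192 K/W
Q = 173.5750 / 0.0192 = 9040.7110 W

R_total = 0.0192 K/W, Q = 9040.7110 W


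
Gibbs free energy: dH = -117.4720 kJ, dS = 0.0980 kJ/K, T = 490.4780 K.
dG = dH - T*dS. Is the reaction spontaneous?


T*dS = 490.4780 * 0.0980 = 48.0668 kJ
dG = -117.4720 - 48.0668 = -165.5388 kJ (spontaneous)

dG = -165.5388 kJ, spontaneous


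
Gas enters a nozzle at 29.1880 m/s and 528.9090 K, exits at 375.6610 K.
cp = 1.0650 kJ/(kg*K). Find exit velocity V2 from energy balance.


dT = 153.2480 K
2*cp*1000*dT = 326418.2400
V1^2 = 851.9393
V2 = sqrt(327270.1793) = 572.0753 m/s

572.0753 m/s


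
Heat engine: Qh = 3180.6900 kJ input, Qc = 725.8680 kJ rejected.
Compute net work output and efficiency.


W = 3180.6900 - 725.8680 = 2454.8220 kJ
eta = 2454.8220 / 3180.6900 = 0.7718 = 77.1789%

W = 2454.8220 kJ, eta = 77.1789%


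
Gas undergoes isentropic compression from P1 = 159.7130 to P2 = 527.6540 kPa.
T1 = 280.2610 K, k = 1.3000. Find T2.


(k-1)/k = 0.2308
(P2/P1)^exp = 1.3176
T2 = 280.2610 * 1.3176 = 369.2614 K

369.2614 K


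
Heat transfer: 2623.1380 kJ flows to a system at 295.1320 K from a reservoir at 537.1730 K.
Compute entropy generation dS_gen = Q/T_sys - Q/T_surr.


dS_sys = 2623.1380/295.1320 = 8.8880 kJ/K
dS_surr = -2623.1380/537.1730 = -4.8832 kJ/K
dS_gen = 8.8880 - 4.8832 = 4.0048 kJ/K (irreversible)

dS_gen = 4.0048 kJ/K, irreversible


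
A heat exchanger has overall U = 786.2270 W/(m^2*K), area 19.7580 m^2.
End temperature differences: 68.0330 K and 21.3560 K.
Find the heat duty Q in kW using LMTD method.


LMTD = 40.2853 K
Q = 786.2270 * 19.7580 * 40.2853 = 625803.2291 W = 625.8032 kW

625.8032 kW


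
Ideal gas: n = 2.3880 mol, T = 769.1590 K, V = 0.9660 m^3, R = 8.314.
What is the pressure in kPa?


P = nRT/V = 2.3880 * 8.314 * 769.1590 / 0.9660
= 15270.7536 / 0.9660 = 15808.2335 Pa = 15.8082 kPa

15.8082 kPa


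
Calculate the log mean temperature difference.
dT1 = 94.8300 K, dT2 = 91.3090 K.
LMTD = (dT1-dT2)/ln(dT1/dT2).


dT1/dT2 = 1.0386
ln(dT1/dT2) = 0.0378
LMTD = 3.5210 / 0.0378 = 93.0584 K

93.0584 K


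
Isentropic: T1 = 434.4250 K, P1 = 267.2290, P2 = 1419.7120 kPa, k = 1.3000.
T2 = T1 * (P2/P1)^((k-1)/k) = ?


(k-1)/k = 0.2308
(P2/P1)^exp = 1.4702
T2 = 434.4250 * 1.4702 = 638.6980 K

638.6980 K


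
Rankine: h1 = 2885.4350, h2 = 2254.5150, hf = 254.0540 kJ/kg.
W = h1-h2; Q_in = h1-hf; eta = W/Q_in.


W = 630.9200 kJ/kg
Q_in = 2631.3810 kJ/kg
eta = 0.2398 = 23.9768%

eta = 23.9768%


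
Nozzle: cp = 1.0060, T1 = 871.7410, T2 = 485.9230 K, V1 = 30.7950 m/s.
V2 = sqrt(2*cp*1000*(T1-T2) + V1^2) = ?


dT = 385.8180 K
2*cp*1000*dT = 776265.8160
V1^2 = 948.3320
V2 = sqrt(777214.1480) = 881.5975 m/s

881.5975 m/s


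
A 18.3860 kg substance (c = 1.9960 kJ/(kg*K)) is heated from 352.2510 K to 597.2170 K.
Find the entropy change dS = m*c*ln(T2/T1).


T2/T1 = 1.6954
ln(T2/T1) = 0.5279
dS = 18.3860 * 1.9960 * 0.5279 = 19.3745 kJ/K

19.3745 kJ/K


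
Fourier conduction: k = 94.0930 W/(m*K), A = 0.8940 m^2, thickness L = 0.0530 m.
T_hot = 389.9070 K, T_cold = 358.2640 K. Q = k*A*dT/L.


dT = 31.6430 K
Q = 94.0930 * 0.8940 * 31.6430 / 0.0530 = 50222.3021 W

50222.3021 W


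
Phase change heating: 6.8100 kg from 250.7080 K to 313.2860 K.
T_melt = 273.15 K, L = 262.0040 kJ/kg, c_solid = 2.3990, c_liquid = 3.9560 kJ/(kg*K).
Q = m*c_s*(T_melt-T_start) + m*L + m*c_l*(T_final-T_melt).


Q1 (sensible, solid) = 6.8100 * 2.3990 * 22.4420 = 366.6392 kJ
Q2 (latent) = 6.8100 * 262.0040 = 1784.2472 kJ
Q3 (sensible, liquid) = 6.8100 * 3.9560 * 40.1360 = 1081.2783 kJ
Q_total = 3232.1647 kJ

3232.1647 kJ


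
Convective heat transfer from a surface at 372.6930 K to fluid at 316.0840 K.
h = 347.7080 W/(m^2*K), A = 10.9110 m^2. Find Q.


dT = 56.6090 K
Q = 347.7080 * 10.9110 * 56.6090 = 214765.6011 W

214765.6011 W


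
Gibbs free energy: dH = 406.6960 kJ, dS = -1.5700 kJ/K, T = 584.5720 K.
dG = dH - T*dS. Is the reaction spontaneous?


T*dS = 584.5720 * -1.5700 = -917.7780 kJ
dG = 406.6960 + 917.7780 = 1324.4740 kJ (non-spontaneous)

dG = 1324.4740 kJ, non-spontaneous


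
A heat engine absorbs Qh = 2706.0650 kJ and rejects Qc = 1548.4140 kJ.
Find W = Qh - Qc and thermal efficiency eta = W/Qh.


W = 2706.0650 - 1548.4140 = 1157.6510 kJ
eta = 1157.6510 / 2706.0650 = 0.4278 = 42.7799%

W = 1157.6510 kJ, eta = 42.7799%


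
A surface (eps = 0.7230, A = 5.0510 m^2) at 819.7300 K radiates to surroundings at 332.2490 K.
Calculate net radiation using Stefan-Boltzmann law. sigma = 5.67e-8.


T^4 = 4.5153e+11
Tsurr^4 = 1.2186e+10
Q = 0.7230 * 5.67e-8 * 5.0510 * 4.3934e+11 = 90970.4240 W

90970.4240 W


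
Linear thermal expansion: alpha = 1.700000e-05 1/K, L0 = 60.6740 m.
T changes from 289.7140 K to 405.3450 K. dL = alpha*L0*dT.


dT = 115.6310 K
dL = 1.700000e-05 * 60.6740 * 115.6310 = 0.119269 m
L_final = 60.793269 m

dL = 0.119269 m


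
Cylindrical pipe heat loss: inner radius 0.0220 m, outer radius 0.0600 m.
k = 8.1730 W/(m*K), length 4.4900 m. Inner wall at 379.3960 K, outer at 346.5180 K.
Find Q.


dT = 32.8780 K
ln(ro/ri) = 1.0033
Q = 2*pi*8.1730*4.4900*32.8780 / 1.0033 = 7555.8160 W

7555.8160 W


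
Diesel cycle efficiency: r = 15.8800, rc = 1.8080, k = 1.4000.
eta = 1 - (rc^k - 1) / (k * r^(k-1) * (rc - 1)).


r^(k-1) = 3.0223
rc^k = 2.2913
eta = 0.6223 = 62.2306%

62.2306%


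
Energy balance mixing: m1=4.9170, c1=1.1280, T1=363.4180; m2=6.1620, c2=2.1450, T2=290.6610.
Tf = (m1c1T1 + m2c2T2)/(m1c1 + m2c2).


num = 5857.4617
den = 18.7639
Tf = 312.1671 K

312.1671 K


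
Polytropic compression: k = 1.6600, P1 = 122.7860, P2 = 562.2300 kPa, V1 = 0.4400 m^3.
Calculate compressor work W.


(k-1)/k = 0.3976
(P2/P1)^exp = 1.8311
W = 2.5152 * 122.7860 * 0.4400 * (1.8311 - 1) = 112.9335 kJ

112.9335 kJ


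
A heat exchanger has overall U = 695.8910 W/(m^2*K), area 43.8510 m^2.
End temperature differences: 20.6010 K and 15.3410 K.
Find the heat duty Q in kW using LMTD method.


LMTD = 17.8420 K
Q = 695.8910 * 43.8510 * 17.8420 = 544456.6652 W = 544.4567 kW

544.4567 kW


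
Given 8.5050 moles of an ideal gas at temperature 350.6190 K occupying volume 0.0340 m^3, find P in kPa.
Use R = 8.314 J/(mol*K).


P = nRT/V = 8.5050 * 8.314 * 350.6190 / 0.0340
= 24792.4693 / 0.0340 = 729190.2748 Pa = 729.1903 kPa

729.1903 kPa


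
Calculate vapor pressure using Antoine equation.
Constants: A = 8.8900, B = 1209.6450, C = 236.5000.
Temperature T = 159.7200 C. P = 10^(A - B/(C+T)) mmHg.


C+T = 396.2200
B/(C+T) = 3.0530
log10(P) = 8.8900 - 3.0530 = 5.8370
P = 10^5.8370 = 687126.9772 mmHg

687126.9772 mmHg


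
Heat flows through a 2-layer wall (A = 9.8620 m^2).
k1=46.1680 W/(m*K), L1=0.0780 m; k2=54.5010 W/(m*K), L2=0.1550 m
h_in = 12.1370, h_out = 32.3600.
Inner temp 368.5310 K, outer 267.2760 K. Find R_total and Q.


R_conv_in = 1/(12.1370*9.8620) = 0.0084
R_1 = 0.0780/(46.1680*9.8620) = 0.0002
R_2 = 0.1550/(54.5010*9.8620) = 0.0003
R_conv_out = 1/(32.3600*9.8620) = 0.0031
R_total = 0.0119 K/W
Q = 101.2550 / 0.0119 = 8474.8327 W

R_total = 0.0119 K/W, Q = 8474.8327 W


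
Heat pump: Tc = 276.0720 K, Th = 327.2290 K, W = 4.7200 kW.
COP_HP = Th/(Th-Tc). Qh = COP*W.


COP = 327.2290 / 51.1570 = 6.3966
Qh = 6.3966 * 4.7200 = 30.1918 kW

COP = 6.3966, Qh = 30.1918 kW


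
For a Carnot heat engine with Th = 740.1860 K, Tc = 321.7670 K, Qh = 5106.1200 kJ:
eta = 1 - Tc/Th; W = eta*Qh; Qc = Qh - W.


eta = 1 - 321.7670/740.1860 = 0.5653
W = 0.5653 * 5106.1200 = 2886.4334 kJ
Qc = 5106.1200 - 2886.4334 = 2219.6866 kJ

eta = 56.5289%, W = 2886.4334 kJ, Qc = 2219.6866 kJ


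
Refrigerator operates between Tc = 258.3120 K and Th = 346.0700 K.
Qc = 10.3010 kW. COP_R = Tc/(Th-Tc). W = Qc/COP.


COP = 258.3120 / 87.7580 = 2.9435
W = 10.3010 / 2.9435 = 3.4996 kW

COP = 2.9435, W = 3.4996 kW


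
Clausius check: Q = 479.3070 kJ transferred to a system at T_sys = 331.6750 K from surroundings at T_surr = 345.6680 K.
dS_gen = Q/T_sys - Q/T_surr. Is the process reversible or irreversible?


dS_sys = 479.3070/331.6750 = 1.4451 kJ/K
dS_surr = -479.3070/345.6680 = -1.3866 kJ/K
dS_gen = 1.4451 - 1.3866 = 0.0585 kJ/K (irreversible)

dS_gen = 0.0585 kJ/K, irreversible


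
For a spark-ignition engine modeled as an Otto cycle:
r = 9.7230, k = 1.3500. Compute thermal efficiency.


r^(k-1) = 2.2168
eta = 1 - 1/2.2168 = 0.5489 = 54.8903%

54.8903%


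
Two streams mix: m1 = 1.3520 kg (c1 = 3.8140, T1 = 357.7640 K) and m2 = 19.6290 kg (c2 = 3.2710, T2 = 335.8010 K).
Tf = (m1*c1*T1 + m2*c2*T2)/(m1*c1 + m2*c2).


num = 23405.4132
den = 69.3630
Tf = 337.4338 K

337.4338 K


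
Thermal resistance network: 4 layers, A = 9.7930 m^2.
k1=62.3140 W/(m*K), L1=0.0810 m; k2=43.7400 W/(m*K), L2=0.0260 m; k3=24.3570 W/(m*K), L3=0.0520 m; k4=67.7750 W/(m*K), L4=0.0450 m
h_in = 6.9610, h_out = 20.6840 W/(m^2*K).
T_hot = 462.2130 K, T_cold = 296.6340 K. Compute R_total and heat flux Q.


R_conv_in = 1/(6.9610*9.7930) = 0.0147
R_1 = 0.0810/(62.3140*9.7930) = 0.0001
R_2 = 0.0260/(43.7400*9.7930) = 6.0699e-05
R_3 = 0.0520/(24.3570*9.7930) = 0.0002
R_4 = 0.0450/(67.7750*9.7930) = 6.7800e-05
R_conv_out = 1/(20.6840*9.7930) = 0.0049
R_total = 0.0201 K/W
Q = 165.5790 / 0.0201 = 8243.7111 W

R_total = 0.0201 K/W, Q = 8243.7111 W


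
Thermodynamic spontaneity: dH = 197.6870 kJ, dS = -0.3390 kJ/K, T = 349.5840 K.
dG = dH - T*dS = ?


T*dS = 349.5840 * -0.3390 = -118.5090 kJ
dG = 197.6870 + 118.5090 = 316.1960 kJ (non-spontaneous)

dG = 316.1960 kJ, non-spontaneous


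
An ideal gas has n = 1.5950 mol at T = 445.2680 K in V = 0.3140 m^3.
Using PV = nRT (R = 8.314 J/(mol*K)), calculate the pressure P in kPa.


P = nRT/V = 1.5950 * 8.314 * 445.2680 / 0.3140
= 5904.6233 / 0.3140 = 18804.5327 Pa = 18.8045 kPa

18.8045 kPa


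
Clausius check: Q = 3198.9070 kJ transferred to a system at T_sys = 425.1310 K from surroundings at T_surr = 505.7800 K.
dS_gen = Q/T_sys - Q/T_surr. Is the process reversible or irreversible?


dS_sys = 3198.9070/425.1310 = 7.5245 kJ/K
dS_surr = -3198.9070/505.7800 = -6.3247 kJ/K
dS_gen = 7.5245 - 6.3247 = 1.1998 kJ/K (irreversible)

dS_gen = 1.1998 kJ/K, irreversible


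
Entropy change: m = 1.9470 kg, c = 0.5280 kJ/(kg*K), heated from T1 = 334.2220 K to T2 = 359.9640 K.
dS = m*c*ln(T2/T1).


T2/T1 = 1.0770
ln(T2/T1) = 0.0742
dS = 1.9470 * 0.5280 * 0.0742 = 0.0763 kJ/K

0.0763 kJ/K


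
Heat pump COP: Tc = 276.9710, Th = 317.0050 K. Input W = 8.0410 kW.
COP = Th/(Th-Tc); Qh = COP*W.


COP = 317.0050 / 40.0340 = 7.9184
Qh = 7.9184 * 8.0410 = 63.6718 kW

COP = 7.9184, Qh = 63.6718 kW
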